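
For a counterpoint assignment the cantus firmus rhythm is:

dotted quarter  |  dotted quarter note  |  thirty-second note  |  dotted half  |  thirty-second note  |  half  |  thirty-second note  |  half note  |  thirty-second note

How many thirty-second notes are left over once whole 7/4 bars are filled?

28

One bar of 7/4 = 56 thirty-second notes.
Express everything in thirty-second notes: dotted quarter = 12; dotted quarter note = 12; thirty-second note = 1; dotted half = 24; thirty-second note = 1; half = 16; thirty-second note = 1; half note = 16; thirty-second note = 1.
Adding: 12 + 12 + 1 + 24 + 1 + 16 + 1 + 16 + 1 = 84.
84 ÷ 56 = 1 complete bar with 28 thirty-second notes remaining.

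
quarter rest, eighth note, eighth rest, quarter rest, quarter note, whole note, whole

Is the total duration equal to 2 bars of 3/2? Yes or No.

Yes

One bar of 3/2 = 12 eighth notes, so 2 bars = 24.
Each duration in eighth notes: quarter rest = 2; eighth note = 1; eighth rest = 1; quarter rest = 2; quarter note = 2; whole note = 8; whole = 8.
Adding: 2 + 1 + 1 + 2 + 2 + 8 + 8 = 24.
24 equals 24, so the answer is Yes.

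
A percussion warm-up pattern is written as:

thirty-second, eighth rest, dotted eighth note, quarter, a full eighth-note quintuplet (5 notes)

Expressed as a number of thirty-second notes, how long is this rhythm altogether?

Working in thirty-second notes: thirty-second = 1; eighth rest = 4; dotted eighth note = 6; quarter = 8; a full eighth-note quintuplet (5 notes) (five quintuplet eighths span one half) = 16.
Altogether 1 + 4 + 6 + 8 + 16 = 35 thirty-second notes.

35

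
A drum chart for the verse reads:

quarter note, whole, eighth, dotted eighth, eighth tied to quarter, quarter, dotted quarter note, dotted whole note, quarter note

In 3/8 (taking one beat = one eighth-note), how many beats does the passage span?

One eighth-note beat = 2 sixteenth notes.
Each duration in sixteenth notes: quarter note = 4; whole = 16; eighth = 2; dotted eighth = 3; eighth tied to quarter (eighth + quarter) = 6; quarter = 4; dotted quarter note = 6; dotted whole note = 24; quarter note = 4.
Sum: 4 + 16 + 2 + 3 + 6 + 4 + 6 + 24 + 4 = 69.
69 ÷ 2 = 34.5 beats.

34.5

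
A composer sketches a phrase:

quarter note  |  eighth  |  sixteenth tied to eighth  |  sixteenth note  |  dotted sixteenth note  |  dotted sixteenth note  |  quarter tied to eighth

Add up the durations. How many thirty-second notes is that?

38

In thirty-second notes: quarter note = 8; eighth = 4; sixteenth tied to eighth (sixteenth + eighth) = 6; sixteenth note = 2; dotted sixteenth note = 3; dotted sixteenth note = 3; quarter tied to eighth (quarter + eighth) = 12.
Sum: 8 + 4 + 6 + 2 + 3 + 3 + 12 = 38 thirty-second notes.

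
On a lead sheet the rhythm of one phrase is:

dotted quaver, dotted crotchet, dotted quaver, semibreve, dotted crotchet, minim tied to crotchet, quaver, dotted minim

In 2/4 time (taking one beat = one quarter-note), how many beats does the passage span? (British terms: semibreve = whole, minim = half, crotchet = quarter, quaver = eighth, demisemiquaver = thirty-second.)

One quarter-note beat = 4 sixteenth notes.
Express everything in sixteenth notes: dotted quaver = 3; dotted crotchet = 6; dotted quaver = 3; semibreve = 16; dotted crotchet = 6; minim tied to crotchet (minim + crotchet) = 12; quaver = 2; dotted minim = 12.
Sum: 3 + 6 + 3 + 16 + 6 + 12 + 2 + 12 = 60.
60 ÷ 4 = 15 beats.

15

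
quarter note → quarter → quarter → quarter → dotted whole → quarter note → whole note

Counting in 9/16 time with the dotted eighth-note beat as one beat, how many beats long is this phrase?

20

One dotted eighth-note beat = 3 sixteenth notes.
Convert each value to sixteenth notes: quarter note = 4; quarter = 4; quarter = 4; quarter = 4; dotted whole = 24; quarter note = 4; whole note = 16.
Total: 4 + 4 + 4 + 4 + 24 + 4 + 16 = 60.
60 ÷ 3 = 20 beats.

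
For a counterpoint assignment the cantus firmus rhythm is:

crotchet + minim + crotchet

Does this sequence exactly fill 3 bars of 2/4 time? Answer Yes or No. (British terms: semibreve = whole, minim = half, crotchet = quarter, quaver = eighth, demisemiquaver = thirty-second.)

One bar of 2/4 = 2 quarter notes, so 3 bars = 6.
In quarter notes: crotchet = 1; minim = 2; crotchet = 1.
Adding: 1 + 2 + 1 = 4.
4 falls short of 6, so the answer is No.

No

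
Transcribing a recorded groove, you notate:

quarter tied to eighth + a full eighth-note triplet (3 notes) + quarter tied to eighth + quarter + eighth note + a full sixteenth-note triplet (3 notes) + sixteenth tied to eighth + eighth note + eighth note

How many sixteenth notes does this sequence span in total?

31

Convert each value to sixteenth notes: quarter tied to eighth (quarter + eighth) = 6; a full eighth-note triplet (3 notes) (three triplet eighths span one quarter) = 4; quarter tied to eighth (quarter + eighth) = 6; quarter = 4; eighth note = 2; a full sixteenth-note triplet (3 notes) (three triplet sixteenths span one eighth) = 2; sixteenth tied to eighth (sixteenth + eighth) = 3; eighth note = 2; eighth note = 2.
Sum: 6 + 4 + 6 + 4 + 2 + 2 + 3 + 2 + 2 = 31 sixteenth notes.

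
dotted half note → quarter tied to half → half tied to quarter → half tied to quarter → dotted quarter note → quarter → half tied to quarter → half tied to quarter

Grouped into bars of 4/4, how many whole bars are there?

5

One bar of 4/4 = 8 eighth notes.
Working in eighth notes: dotted half note = 6; quarter tied to half (quarter + half) = 6; half tied to quarter (half + quarter) = 6; half tied to quarter (half + quarter) = 6; dotted quarter note = 3; quarter = 2; half tied to quarter (half + quarter) = 6; half tied to quarter (half + quarter) = 6.
Altogether 6 + 6 + 6 + 6 + 3 + 2 + 6 + 6 = 41.
41 ÷ 8 = 5 complete bars with 1 left over.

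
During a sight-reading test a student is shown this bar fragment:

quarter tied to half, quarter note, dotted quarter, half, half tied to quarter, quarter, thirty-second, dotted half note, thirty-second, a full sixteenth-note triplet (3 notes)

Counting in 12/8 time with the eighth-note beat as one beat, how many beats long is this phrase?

One eighth-note beat = 4 thirty-second notes.
Each duration in thirty-second notes: quarter tied to half (quarter + half) = 24; quarter note = 8; dotted quarter = 12; half = 16; half tied to quarter (half + quarter) = 24; quarter = 8; thirty-second = 1; dotted half note = 24; thirty-second = 1; a full sixteenth-note triplet (3 notes) (three triplet sixteenths span one eighth) = 4.
Adding: 24 + 8 + 12 + 16 + 24 + 8 + 1 + 24 + 1 + 4 = 122.
122 ÷ 4 = 30.5 beats.

30.5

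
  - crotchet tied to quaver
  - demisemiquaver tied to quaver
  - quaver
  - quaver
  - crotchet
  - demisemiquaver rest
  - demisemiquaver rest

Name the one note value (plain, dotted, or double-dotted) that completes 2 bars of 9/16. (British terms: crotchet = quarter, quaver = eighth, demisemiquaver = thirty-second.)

thirty-second note

2 bars of 9/16 = 36 thirty-second notes.
Each duration in thirty-second notes: crotchet tied to quaver (crotchet + quaver) = 12; demisemiquaver tied to quaver (demisemiquaver + quaver) = 5; quaver = 4; quaver = 4; crotchet = 8; demisemiquaver rest = 1; demisemiquaver rest = 1.
Adding: 12 + 5 + 4 + 4 + 8 + 1 + 1 = 35.
Remaining: 36 − 35 = 1 thirty-second note, which is a thirty-second note.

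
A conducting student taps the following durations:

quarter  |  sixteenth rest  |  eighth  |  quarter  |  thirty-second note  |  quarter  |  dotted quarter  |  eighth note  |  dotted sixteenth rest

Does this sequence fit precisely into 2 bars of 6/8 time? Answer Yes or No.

No

One bar of 6/8 = 24 thirty-second notes, so 2 bars = 48.
Convert each value to thirty-second notes: quarter = 8; sixteenth rest = 2; eighth = 4; quarter = 8; thirty-second note = 1; quarter = 8; dotted quarter = 12; eighth note = 4; dotted sixteenth rest = 3.
Altogether 8 + 2 + 4 + 8 + 1 + 8 + 12 + 4 + 3 = 50.
50 exceeds 48, so the answer is No.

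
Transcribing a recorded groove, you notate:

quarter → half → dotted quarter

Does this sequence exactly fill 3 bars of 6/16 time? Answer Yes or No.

Yes

One bar of 6/16 = 3 eighth notes, so 3 bars = 9.
Express everything in eighth notes: quarter = 2; half = 4; dotted quarter = 3.
Total: 2 + 4 + 3 = 9.
9 equals 9, so the answer is Yes.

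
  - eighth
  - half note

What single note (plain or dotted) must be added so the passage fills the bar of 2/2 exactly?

dotted quarter note

The bar of 2/2 = 8 eighth notes.
Working in eighth notes: eighth = 1; half note = 4.
Total: 1 + 4 = 5.
Remaining: 8 − 5 = 3 eighth notes, which is a dotted quarter note.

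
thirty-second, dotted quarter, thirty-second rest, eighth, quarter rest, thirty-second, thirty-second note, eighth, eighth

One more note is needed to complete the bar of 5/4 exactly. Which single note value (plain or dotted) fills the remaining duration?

The bar of 5/4 = 40 thirty-second notes.
In thirty-second notes: thirty-second = 1; dotted quarter = 12; thirty-second rest = 1; eighth = 4; quarter rest = 8; thirty-second = 1; thirty-second note = 1; eighth = 4; eighth = 4.
Sum: 1 + 12 + 1 + 4 + 8 + 1 + 1 + 4 + 4 = 36.
Remaining: 40 − 36 = 4 thirty-second notes, which is a eighth note.

eighth note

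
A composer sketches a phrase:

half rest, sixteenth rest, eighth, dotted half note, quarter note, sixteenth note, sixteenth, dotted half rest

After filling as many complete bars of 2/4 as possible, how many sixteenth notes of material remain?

1

One bar of 2/4 = 8 sixteenth notes.
Each duration in sixteenth notes: half rest = 8; sixteenth rest = 1; eighth = 2; dotted half note = 12; quarter note = 4; sixteenth note = 1; sixteenth = 1; dotted half rest = 12.
Altogether 8 + 1 + 2 + 12 + 4 + 1 + 1 + 12 = 41.
41 ÷ 8 = 5 complete bars with 1 sixteenth note remaining.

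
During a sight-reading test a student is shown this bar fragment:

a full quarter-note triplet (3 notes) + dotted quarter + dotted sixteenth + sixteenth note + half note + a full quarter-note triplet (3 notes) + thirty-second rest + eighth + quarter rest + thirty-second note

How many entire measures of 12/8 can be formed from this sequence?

One bar of 12/8 = 48 thirty-second notes.
Working in thirty-second notes: a full quarter-note triplet (3 notes) (three triplet quarters span one half) = 16; dotted quarter = 12; dotted sixteenth = 3; sixteenth note = 2; half note = 16; a full quarter-note triplet (3 notes) (three triplet quarters span one half) = 16; thirty-second rest = 1; eighth = 4; quarter rest = 8; thirty-second note = 1.
Adding: 16 + 12 + 3 + 2 + 16 + 16 + 1 + 4 + 8 + 1 = 79.
79 ÷ 48 = 1 complete bar with 31 left over.

1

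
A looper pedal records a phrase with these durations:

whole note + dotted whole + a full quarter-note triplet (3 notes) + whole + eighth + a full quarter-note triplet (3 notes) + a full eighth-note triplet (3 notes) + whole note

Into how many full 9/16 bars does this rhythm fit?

One bar of 9/16 = 9 sixteenth notes.
Express everything in sixteenth notes: whole note = 16; dotted whole = 24; a full quarter-note triplet (3 notes) (three triplet quarters span one half) = 8; whole = 16; eighth = 2; a full quarter-note triplet (3 notes) (three triplet quarters span one half) = 8; a full eighth-note triplet (3 notes) (three triplet eighths span one quarter) = 4; whole note = 16.
Sum: 16 + 24 + 8 + 16 + 2 + 8 + 4 + 16 = 94.
94 ÷ 9 = 10 complete bars with 4 left over.

10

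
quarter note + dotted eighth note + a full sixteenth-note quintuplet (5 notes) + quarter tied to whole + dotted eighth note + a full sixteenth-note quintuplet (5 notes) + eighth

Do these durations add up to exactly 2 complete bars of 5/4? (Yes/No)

Yes

One bar of 5/4 = 20 sixteenth notes, so 2 bars = 40.
Convert each value to sixteenth notes: quarter note = 4; dotted eighth note = 3; a full sixteenth-note quintuplet (5 notes) (five quintuplet sixteenths span one quarter) = 4; quarter tied to whole (quarter + whole) = 20; dotted eighth note = 3; a full sixteenth-note quintuplet (5 notes) (five quintuplet sixteenths span one quarter) = 4; eighth = 2.
Adding: 4 + 3 + 4 + 20 + 3 + 4 + 2 = 40.
40 equals 40, so the answer is Yes.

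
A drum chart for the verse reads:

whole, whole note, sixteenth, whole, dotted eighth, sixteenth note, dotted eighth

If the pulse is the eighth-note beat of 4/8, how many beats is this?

One eighth-note beat = 2 sixteenth notes.
Convert each value to sixteenth notes: whole = 16; whole note = 16; sixteenth = 1; whole = 16; dotted eighth = 3; sixteenth note = 1; dotted eighth = 3.
Adding: 16 + 16 + 1 + 16 + 3 + 1 + 3 = 56.
56 ÷ 2 = 28 beats.

28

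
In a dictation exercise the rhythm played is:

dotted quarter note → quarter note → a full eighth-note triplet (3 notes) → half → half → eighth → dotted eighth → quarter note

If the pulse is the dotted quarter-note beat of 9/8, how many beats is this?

One dotted quarter-note beat = 6 sixteenth notes.
Express everything in sixteenth notes: dotted quarter note = 6; quarter note = 4; a full eighth-note triplet (3 notes) (three triplet eighths span one quarter) = 4; half = 8; half = 8; eighth = 2; dotted eighth = 3; quarter note = 4.
Adding: 6 + 4 + 4 + 8 + 8 + 2 + 3 + 4 = 39.
39 ÷ 6 = 6.5 beats.

6.5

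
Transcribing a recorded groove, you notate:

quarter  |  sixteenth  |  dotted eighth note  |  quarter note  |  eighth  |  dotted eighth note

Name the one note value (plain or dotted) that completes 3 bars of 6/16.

sixteenth note

3 bars of 6/16 = 18 sixteenth notes.
Convert each value to sixteenth notes: quarter = 4; sixteenth = 1; dotted eighth note = 3; quarter note = 4; eighth = 2; dotted eighth note = 3.
Adding: 4 + 1 + 3 + 4 + 2 + 3 = 17.
Remaining: 18 − 17 = 1 sixteenth note, which is a sixteenth note.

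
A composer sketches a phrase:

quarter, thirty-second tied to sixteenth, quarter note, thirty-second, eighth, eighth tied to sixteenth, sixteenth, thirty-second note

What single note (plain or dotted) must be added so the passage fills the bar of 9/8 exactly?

dotted sixteenth note

The bar of 9/8 = 36 thirty-second notes.
Working in thirty-second notes: quarter = 8; thirty-second tied to sixteenth (thirty-second + sixteenth) = 3; quarter note = 8; thirty-second = 1; eighth = 4; eighth tied to sixteenth (eighth + sixteenth) = 6; sixteenth = 2; thirty-second note = 1.
Adding: 8 + 3 + 8 + 1 + 4 + 6 + 2 + 1 = 33.
Remaining: 36 − 33 = 3 thirty-second notes, which is a dotted sixteenth note.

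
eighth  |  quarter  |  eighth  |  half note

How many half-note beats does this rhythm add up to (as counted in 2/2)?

One half-note beat = 4 eighth notes.
Convert each value to eighth notes: eighth = 1; quarter = 2; eighth = 1; half note = 4.
Altogether 1 + 2 + 1 + 4 = 8.
8 ÷ 4 = 2 beats.

2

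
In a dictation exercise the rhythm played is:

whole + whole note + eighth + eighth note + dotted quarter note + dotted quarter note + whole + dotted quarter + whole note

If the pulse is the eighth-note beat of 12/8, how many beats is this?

One eighth-note beat = 2 sixteenth notes.
Express everything in sixteenth notes: whole = 16; whole note = 16; eighth = 2; eighth note = 2; dotted quarter note = 6; dotted quarter note = 6; whole = 16; dotted quarter = 6; whole note = 16.
Total: 16 + 16 + 2 + 2 + 6 + 6 + 16 + 6 + 16 = 86.
86 ÷ 2 = 43 beats.

43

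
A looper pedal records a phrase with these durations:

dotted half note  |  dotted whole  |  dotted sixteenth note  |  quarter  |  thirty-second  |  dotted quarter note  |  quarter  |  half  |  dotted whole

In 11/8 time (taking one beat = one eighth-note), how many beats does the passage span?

One eighth-note beat = 4 thirty-second notes.
Each duration in thirty-second notes: dotted half note = 24; dotted whole = 48; dotted sixteenth note = 3; quarter = 8; thirty-second = 1; dotted quarter note = 12; quarter = 8; half = 16; dotted whole = 48.
Adding: 24 + 48 + 3 + 8 + 1 + 12 + 8 + 16 + 48 = 168.
168 ÷ 4 = 42 beats.

42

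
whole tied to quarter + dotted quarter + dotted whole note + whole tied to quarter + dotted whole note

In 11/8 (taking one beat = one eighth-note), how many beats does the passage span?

One eighth-note beat = 2 sixteenth notes.
Each duration in sixteenth notes: whole tied to quarter (whole + quarter) = 20; dotted quarter = 6; dotted whole note = 24; whole tied to quarter (whole + quarter) = 20; dotted whole note = 24.
Adding: 20 + 6 + 24 + 20 + 24 = 94.
94 ÷ 2 = 47 beats.

47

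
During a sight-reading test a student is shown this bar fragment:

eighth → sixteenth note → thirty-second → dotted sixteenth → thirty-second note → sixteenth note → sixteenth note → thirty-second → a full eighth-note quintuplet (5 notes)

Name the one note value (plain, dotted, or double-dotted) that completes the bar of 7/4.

dotted half note

The bar of 7/4 = 56 thirty-second notes.
Working in thirty-second notes: eighth = 4; sixteenth note = 2; thirty-second = 1; dotted sixteenth = 3; thirty-second note = 1; sixteenth note = 2; sixteenth note = 2; thirty-second = 1; a full eighth-note quintuplet (5 notes) (five quintuplet eighths span one half) = 16.
Total: 4 + 2 + 1 + 3 + 1 + 2 + 2 + 1 + 16 = 32.
Remaining: 56 − 32 = 24 thirty-second notes, which is a dotted half note.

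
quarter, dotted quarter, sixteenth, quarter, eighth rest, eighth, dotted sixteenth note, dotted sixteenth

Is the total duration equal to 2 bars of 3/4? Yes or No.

No

One bar of 3/4 = 24 thirty-second notes, so 2 bars = 48.
Convert each value to thirty-second notes: quarter = 8; dotted quarter = 12; sixteenth = 2; quarter = 8; eighth rest = 4; eighth = 4; dotted sixteenth note = 3; dotted sixteenth = 3.
Altogether 8 + 12 + 2 + 8 + 4 + 4 + 3 + 3 = 44.
44 falls short of 48, so the answer is No.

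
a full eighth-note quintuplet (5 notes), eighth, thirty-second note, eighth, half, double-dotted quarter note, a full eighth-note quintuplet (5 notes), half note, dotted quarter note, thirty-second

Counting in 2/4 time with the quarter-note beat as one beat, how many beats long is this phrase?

12.5

One quarter-note beat = 8 thirty-second notes.
Express everything in thirty-second notes: a full eighth-note quintuplet (5 notes) (five quintuplet eighths span one half) = 16; eighth = 4; thirty-second note = 1; eighth = 4; half = 16; double-dotted quarter note = 14; a full eighth-note quintuplet (5 notes) (five quintuplet eighths span one half) = 16; half note = 16; dotted quarter note = 12; thirty-second = 1.
Adding: 16 + 4 + 1 + 4 + 16 + 14 + 16 + 16 + 12 + 1 = 100.
100 ÷ 8 = 12.5 beats.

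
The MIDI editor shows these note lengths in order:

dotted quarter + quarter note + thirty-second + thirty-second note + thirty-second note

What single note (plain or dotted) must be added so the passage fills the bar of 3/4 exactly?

thirty-second note

The bar of 3/4 = 24 thirty-second notes.
Each duration in thirty-second notes: dotted quarter = 12; quarter note = 8; thirty-second = 1; thirty-second note = 1; thirty-second note = 1.
Adding: 12 + 8 + 1 + 1 + 1 = 23.
Remaining: 24 − 23 = 1 thirty-second note, which is a thirty-second note.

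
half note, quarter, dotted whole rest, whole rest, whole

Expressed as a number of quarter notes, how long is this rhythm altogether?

Each duration in quarter notes: half note = 2; quarter = 1; dotted whole rest = 6; whole rest = 4; whole = 4.
Altogether 2 + 1 + 6 + 4 + 4 = 17 quarter notes.

17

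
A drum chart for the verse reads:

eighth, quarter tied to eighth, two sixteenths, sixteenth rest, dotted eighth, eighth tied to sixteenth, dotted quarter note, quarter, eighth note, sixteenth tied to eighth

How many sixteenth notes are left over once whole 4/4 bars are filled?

One bar of 4/4 = 16 sixteenth notes.
Each duration in sixteenth notes: eighth = 2; quarter tied to eighth (quarter + eighth) = 6; sixteenth = 1; sixteenth = 1; sixteenth rest = 1; dotted eighth = 3; eighth tied to sixteenth (eighth + sixteenth) = 3; dotted quarter note = 6; quarter = 4; eighth note = 2; sixteenth tied to eighth (sixteenth + eighth) = 3.
Altogether 2 + 6 + 1 + 1 + 1 + 3 + 3 + 6 + 4 + 2 + 3 = 32.
32 ÷ 16 = 2 complete bars with 0 sixteenth notes remaining.

0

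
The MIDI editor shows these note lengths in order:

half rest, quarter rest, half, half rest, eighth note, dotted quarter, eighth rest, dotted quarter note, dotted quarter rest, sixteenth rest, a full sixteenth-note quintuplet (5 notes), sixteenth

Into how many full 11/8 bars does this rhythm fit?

2

One bar of 11/8 = 22 sixteenth notes.
Each duration in sixteenth notes: half rest = 8; quarter rest = 4; half = 8; half rest = 8; eighth note = 2; dotted quarter = 6; eighth rest = 2; dotted quarter note = 6; dotted quarter rest = 6; sixteenth rest = 1; a full sixteenth-note quintuplet (5 notes) (five quintuplet sixteenths span one quarter) = 4; sixteenth = 1.
Sum: 8 + 4 + 8 + 8 + 2 + 6 + 2 + 6 + 6 + 1 + 4 + 1 = 56.
56 ÷ 22 = 2 complete bars with 12 left over.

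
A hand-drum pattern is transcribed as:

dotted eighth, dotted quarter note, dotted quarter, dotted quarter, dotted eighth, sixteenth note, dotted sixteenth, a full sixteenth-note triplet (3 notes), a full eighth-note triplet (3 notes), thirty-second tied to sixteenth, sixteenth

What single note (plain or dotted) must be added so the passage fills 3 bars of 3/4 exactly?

3 bars of 3/4 = 72 thirty-second notes.
In thirty-second notes: dotted eighth = 6; dotted quarter note = 12; dotted quarter = 12; dotted quarter = 12; dotted eighth = 6; sixteenth note = 2; dotted sixteenth = 3; a full sixteenth-note triplet (3 notes) (three triplet sixteenths span one eighth) = 4; a full eighth-note triplet (3 notes) (three triplet eighths span one quarter) = 8; thirty-second tied to sixteenth (thirty-second + sixteenth) = 3; sixteenth = 2.
Sum: 6 + 12 + 12 + 12 + 6 + 2 + 3 + 4 + 8 + 3 + 2 = 70.
Remaining: 72 − 70 = 2 thirty-second notes, which is a sixteenth note.

sixteenth note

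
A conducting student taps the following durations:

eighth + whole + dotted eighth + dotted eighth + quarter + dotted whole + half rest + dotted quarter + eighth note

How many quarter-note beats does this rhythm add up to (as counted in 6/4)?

17

One quarter-note beat = 4 sixteenth notes.
In sixteenth notes: eighth = 2; whole = 16; dotted eighth = 3; dotted eighth = 3; quarter = 4; dotted whole = 24; half rest = 8; dotted quarter = 6; eighth note = 2.
Adding: 2 + 16 + 3 + 3 + 4 + 24 + 8 + 6 + 2 = 68.
68 ÷ 4 = 17 beats.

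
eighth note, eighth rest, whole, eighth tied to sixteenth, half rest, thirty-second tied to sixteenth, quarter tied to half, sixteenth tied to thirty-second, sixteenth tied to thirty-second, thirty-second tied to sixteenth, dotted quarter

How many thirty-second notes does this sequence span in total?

In thirty-second notes: eighth note = 4; eighth rest = 4; whole = 32; eighth tied to sixteenth (eighth + sixteenth) = 6; half rest = 16; thirty-second tied to sixteenth (thirty-second + sixteenth) = 3; quarter tied to half (quarter + half) = 24; sixteenth tied to thirty-second (sixteenth + thirty-second) = 3; sixteenth tied to thirty-second (sixteenth + thirty-second) = 3; thirty-second tied to sixteenth (thirty-second + sixteenth) = 3; dotted quarter = 12.
Altogether 4 + 4 + 32 + 6 + 16 + 3 + 24 + 3 + 3 + 3 + 12 = 110 thirty-second notes.

110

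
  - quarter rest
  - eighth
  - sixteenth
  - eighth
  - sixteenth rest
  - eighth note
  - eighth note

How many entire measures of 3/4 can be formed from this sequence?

One bar of 3/4 = 12 sixteenth notes.
Convert each value to sixteenth notes: quarter rest = 4; eighth = 2; sixteenth = 1; eighth = 2; sixteenth rest = 1; eighth note = 2; eighth note = 2.
Total: 4 + 2 + 1 + 2 + 1 + 2 + 2 = 14.
14 ÷ 12 = 1 complete bar with 2 left over.

1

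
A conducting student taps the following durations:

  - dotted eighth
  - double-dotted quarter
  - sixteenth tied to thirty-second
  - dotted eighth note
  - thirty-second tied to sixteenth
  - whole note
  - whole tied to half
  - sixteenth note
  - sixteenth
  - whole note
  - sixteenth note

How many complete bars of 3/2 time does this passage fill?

One bar of 3/2 = 48 thirty-second notes.
Each duration in thirty-second notes: dotted eighth = 6; double-dotted quarter = 14; sixteenth tied to thirty-second (sixteenth + thirty-second) = 3; dotted eighth note = 6; thirty-second tied to sixteenth (thirty-second + sixteenth) = 3; whole note = 32; whole tied to half (whole + half) = 48; sixteenth note = 2; sixteenth = 2; whole note = 32; sixteenth note = 2.
Adding: 6 + 14 + 3 + 6 + 3 + 32 + 48 + 2 + 2 + 32 + 2 = 150.
150 ÷ 48 = 3 complete bars with 6 left over.

3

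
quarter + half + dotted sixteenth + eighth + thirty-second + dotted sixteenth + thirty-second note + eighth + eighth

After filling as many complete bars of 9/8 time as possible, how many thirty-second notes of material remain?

One bar of 9/8 = 36 thirty-second notes.
In thirty-second notes: quarter = 8; half = 16; dotted sixteenth = 3; eighth = 4; thirty-second = 1; dotted sixteenth = 3; thirty-second note = 1; eighth = 4; eighth = 4.
Altogether 8 + 16 + 3 + 4 + 1 + 3 + 1 + 4 + 4 = 44.
44 ÷ 36 = 1 complete bar with 8 thirty-second notes remaining.

8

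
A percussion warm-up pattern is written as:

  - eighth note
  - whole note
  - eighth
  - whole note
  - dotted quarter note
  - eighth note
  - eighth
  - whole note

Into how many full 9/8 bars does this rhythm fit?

One bar of 9/8 = 9 eighth notes.
Each duration in eighth notes: eighth note = 1; whole note = 8; eighth = 1; whole note = 8; dotted quarter note = 3; eighth note = 1; eighth = 1; whole note = 8.
Total: 1 + 8 + 1 + 8 + 3 + 1 + 1 + 8 = 31.
31 ÷ 9 = 3 complete bars with 4 left over.

3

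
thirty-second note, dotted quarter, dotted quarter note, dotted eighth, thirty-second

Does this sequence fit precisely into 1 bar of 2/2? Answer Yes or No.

Yes

One bar of 2/2 = 32 thirty-second notes.
Each duration in thirty-second notes: thirty-second note = 1; dotted quarter = 12; dotted quarter note = 12; dotted eighth = 6; thirty-second = 1.
Adding: 1 + 12 + 12 + 6 + 1 = 32.
32 equals 32, so the answer is Yes.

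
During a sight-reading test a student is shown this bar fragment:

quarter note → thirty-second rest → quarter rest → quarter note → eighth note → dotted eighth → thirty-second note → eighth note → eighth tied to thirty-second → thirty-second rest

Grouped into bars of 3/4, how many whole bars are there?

1

One bar of 3/4 = 24 thirty-second notes.
Each duration in thirty-second notes: quarter note = 8; thirty-second rest = 1; quarter rest = 8; quarter note = 8; eighth note = 4; dotted eighth = 6; thirty-second note = 1; eighth note = 4; eighth tied to thirty-second (eighth + thirty-second) = 5; thirty-second rest = 1.
Sum: 8 + 1 + 8 + 8 + 4 + 6 + 1 + 4 + 5 + 1 = 46.
46 ÷ 24 = 1 complete bar with 22 left over.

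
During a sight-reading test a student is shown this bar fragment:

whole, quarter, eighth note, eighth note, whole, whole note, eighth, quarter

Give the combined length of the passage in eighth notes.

31

Convert each value to eighth notes: whole = 8; quarter = 2; eighth note = 1; eighth note = 1; whole = 8; whole note = 8; eighth = 1; quarter = 2.
Altogether 8 + 2 + 1 + 1 + 8 + 8 + 1 + 2 = 31 eighth notes.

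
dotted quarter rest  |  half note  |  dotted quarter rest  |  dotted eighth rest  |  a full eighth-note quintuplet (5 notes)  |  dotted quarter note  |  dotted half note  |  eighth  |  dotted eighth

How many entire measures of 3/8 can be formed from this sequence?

One bar of 3/8 = 6 sixteenth notes.
Express everything in sixteenth notes: dotted quarter rest = 6; half note = 8; dotted quarter rest = 6; dotted eighth rest = 3; a full eighth-note quintuplet (5 notes) (five quintuplet eighths span one half) = 8; dotted quarter note = 6; dotted half note = 12; eighth = 2; dotted eighth = 3.
Sum: 6 + 8 + 6 + 3 + 8 + 6 + 12 + 2 + 3 = 54.
54 ÷ 6 = 9 complete bars with 0 left over.

9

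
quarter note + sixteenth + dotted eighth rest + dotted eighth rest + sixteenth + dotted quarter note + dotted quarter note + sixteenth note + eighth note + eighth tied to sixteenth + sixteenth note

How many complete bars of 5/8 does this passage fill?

3

One bar of 5/8 = 10 sixteenth notes.
Working in sixteenth notes: quarter note = 4; sixteenth = 1; dotted eighth rest = 3; dotted eighth rest = 3; sixteenth = 1; dotted quarter note = 6; dotted quarter note = 6; sixteenth note = 1; eighth note = 2; eighth tied to sixteenth (eighth + sixteenth) = 3; sixteenth note = 1.
Total: 4 + 1 + 3 + 3 + 1 + 6 + 6 + 1 + 2 + 3 + 1 = 31.
31 ÷ 10 = 3 complete bars with 1 left over.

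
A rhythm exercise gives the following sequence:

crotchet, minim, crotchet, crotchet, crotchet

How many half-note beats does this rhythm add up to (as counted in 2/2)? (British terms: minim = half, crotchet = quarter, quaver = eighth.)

One half-note beat = 2 quarter notes.
In quarter notes: crotchet = 1; minim = 2; crotchet = 1; crotchet = 1; crotchet = 1.
Total: 1 + 2 + 1 + 1 + 1 = 6.
6 ÷ 2 = 3 beats.

3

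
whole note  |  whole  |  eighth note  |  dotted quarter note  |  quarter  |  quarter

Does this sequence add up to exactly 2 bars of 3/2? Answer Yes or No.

Yes

One bar of 3/2 = 12 eighth notes, so 2 bars = 24.
Convert each value to eighth notes: whole note = 8; whole = 8; eighth note = 1; dotted quarter note = 3; quarter = 2; quarter = 2.
Altogether 8 + 8 + 1 + 3 + 2 + 2 = 24.
24 equals 24, so the answer is Yes.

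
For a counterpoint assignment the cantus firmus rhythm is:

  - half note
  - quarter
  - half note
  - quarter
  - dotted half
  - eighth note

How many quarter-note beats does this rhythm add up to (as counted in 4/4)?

9.5

One quarter-note beat = 2 eighth notes.
In eighth notes: half note = 4; quarter = 2; half note = 4; quarter = 2; dotted half = 6; eighth note = 1.
Total: 4 + 2 + 4 + 2 + 6 + 1 = 19.
19 ÷ 2 = 9.5 beats.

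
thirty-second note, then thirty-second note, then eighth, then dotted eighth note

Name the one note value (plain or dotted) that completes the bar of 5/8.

The bar of 5/8 = 20 thirty-second notes.
Each duration in thirty-second notes: thirty-second note = 1; thirty-second note = 1; eighth = 4; dotted eighth note = 6.
Sum: 1 + 1 + 4 + 6 = 12.
Remaining: 20 − 12 = 8 thirty-second notes, which is a quarter note.

quarter note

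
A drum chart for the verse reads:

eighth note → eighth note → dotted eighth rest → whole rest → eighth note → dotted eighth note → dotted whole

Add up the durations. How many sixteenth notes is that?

In sixteenth notes: eighth note = 2; eighth note = 2; dotted eighth rest = 3; whole rest = 16; eighth note = 2; dotted eighth note = 3; dotted whole = 24.
Altogether 2 + 2 + 3 + 16 + 2 + 3 + 24 = 52 sixteenth notes.

52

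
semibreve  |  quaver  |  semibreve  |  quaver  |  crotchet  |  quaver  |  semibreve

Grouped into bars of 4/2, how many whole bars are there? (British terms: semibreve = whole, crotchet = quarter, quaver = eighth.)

1

One bar of 4/2 = 16 eighth notes.
Convert each value to eighth notes: semibreve = 8; quaver = 1; semibreve = 8; quaver = 1; crotchet = 2; quaver = 1; semibreve = 8.
Sum: 8 + 1 + 8 + 1 + 2 + 1 + 8 = 29.
29 ÷ 16 = 1 complete bar with 13 left over.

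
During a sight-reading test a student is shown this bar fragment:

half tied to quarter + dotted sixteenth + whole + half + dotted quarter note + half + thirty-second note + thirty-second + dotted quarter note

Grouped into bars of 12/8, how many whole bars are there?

One bar of 12/8 = 48 thirty-second notes.
Working in thirty-second notes: half tied to quarter (half + quarter) = 24; dotted sixteenth = 3; whole = 32; half = 16; dotted quarter note = 12; half = 16; thirty-second note = 1; thirty-second = 1; dotted quarter note = 12.
Total: 24 + 3 + 32 + 16 + 12 + 16 + 1 + 1 + 12 = 117.
117 ÷ 48 = 2 complete bars with 21 left over.

2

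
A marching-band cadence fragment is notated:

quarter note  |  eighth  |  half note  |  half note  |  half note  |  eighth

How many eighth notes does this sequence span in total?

16

Express everything in eighth notes: quarter note = 2; eighth = 1; half note = 4; half note = 4; half note = 4; eighth = 1.
Total: 2 + 1 + 4 + 4 + 4 + 1 = 16 eighth notes.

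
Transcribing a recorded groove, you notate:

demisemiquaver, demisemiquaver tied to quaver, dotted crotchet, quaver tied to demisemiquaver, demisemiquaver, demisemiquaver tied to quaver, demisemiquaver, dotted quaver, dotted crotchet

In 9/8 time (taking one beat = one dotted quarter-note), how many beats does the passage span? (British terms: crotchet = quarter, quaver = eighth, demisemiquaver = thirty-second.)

4

One dotted quarter-note beat = 12 thirty-second notes.
In thirty-second notes: demisemiquaver = 1; demisemiquaver tied to quaver (demisemiquaver + quaver) = 5; dotted crotchet = 12; quaver tied to demisemiquaver (quaver + demisemiquaver) = 5; demisemiquaver = 1; demisemiquaver tied to quaver (demisemiquaver + quaver) = 5; demisemiquaver = 1; dotted quaver = 6; dotted crotchet = 12.
Total: 1 + 5 + 12 + 5 + 1 + 5 + 1 + 6 + 12 = 48.
48 ÷ 12 = 4 beats.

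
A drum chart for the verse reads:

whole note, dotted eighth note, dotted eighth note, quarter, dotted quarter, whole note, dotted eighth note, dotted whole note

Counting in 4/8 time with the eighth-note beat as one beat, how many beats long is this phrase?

37.5

One eighth-note beat = 2 sixteenth notes.
Express everything in sixteenth notes: whole note = 16; dotted eighth note = 3; dotted eighth note = 3; quarter = 4; dotted quarter = 6; whole note = 16; dotted eighth note = 3; dotted whole note = 24.
Sum: 16 + 3 + 3 + 4 + 6 + 16 + 3 + 24 = 75.
75 ÷ 2 = 37.5 beats.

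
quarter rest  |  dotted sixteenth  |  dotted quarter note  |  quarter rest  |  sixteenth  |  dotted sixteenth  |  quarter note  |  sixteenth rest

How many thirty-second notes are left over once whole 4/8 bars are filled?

One bar of 4/8 = 16 thirty-second notes.
Express everything in thirty-second notes: quarter rest = 8; dotted sixteenth = 3; dotted quarter note = 12; quarter rest = 8; sixteenth = 2; dotted sixteenth = 3; quarter note = 8; sixteenth rest = 2.
Adding: 8 + 3 + 12 + 8 + 2 + 3 + 8 + 2 = 46.
46 ÷ 16 = 2 complete bars with 14 thirty-second notes remaining.

14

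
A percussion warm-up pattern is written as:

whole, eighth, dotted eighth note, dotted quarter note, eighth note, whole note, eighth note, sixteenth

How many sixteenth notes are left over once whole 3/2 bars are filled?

One bar of 3/2 = 24 sixteenth notes.
Each duration in sixteenth notes: whole = 16; eighth = 2; dotted eighth note = 3; dotted quarter note = 6; eighth note = 2; whole note = 16; eighth note = 2; sixteenth = 1.
Altogether 16 + 2 + 3 + 6 + 2 + 16 + 2 + 1 = 48.
48 ÷ 24 = 2 complete bars with 0 sixteenth notes remaining.

0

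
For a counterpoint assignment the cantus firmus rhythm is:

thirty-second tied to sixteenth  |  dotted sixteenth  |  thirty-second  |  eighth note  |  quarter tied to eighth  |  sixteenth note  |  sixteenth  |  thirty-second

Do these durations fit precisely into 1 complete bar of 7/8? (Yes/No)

Yes

One bar of 7/8 = 28 thirty-second notes.
Each duration in thirty-second notes: thirty-second tied to sixteenth (thirty-second + sixteenth) = 3; dotted sixteenth = 3; thirty-second = 1; eighth note = 4; quarter tied to eighth (quarter + eighth) = 12; sixteenth note = 2; sixteenth = 2; thirty-second = 1.
Total: 3 + 3 + 1 + 4 + 12 + 2 + 2 + 1 = 28.
28 equals 28, so the answer is Yes.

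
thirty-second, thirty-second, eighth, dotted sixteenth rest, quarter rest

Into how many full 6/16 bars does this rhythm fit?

1

One bar of 6/16 = 12 thirty-second notes.
Express everything in thirty-second notes: thirty-second = 1; thirty-second = 1; eighth = 4; dotted sixteenth rest = 3; quarter rest = 8.
Total: 1 + 1 + 4 + 3 + 8 = 17.
17 ÷ 12 = 1 complete bar with 5 left over.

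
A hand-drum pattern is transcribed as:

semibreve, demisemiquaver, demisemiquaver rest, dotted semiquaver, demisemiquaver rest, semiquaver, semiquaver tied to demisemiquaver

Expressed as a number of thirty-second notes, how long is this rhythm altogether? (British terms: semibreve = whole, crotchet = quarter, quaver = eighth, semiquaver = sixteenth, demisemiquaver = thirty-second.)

43

Express everything in thirty-second notes: semibreve = 32; demisemiquaver = 1; demisemiquaver rest = 1; dotted semiquaver = 3; demisemiquaver rest = 1; semiquaver = 2; semiquaver tied to demisemiquaver (semiquaver + demisemiquaver) = 3.
Sum: 32 + 1 + 1 + 3 + 1 + 2 + 3 = 43 thirty-second notes.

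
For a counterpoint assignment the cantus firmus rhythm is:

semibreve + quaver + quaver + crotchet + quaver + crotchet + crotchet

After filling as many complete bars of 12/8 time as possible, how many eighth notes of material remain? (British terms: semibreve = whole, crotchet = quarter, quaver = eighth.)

5

One bar of 12/8 = 12 eighth notes.
In eighth notes: semibreve = 8; quaver = 1; quaver = 1; crotchet = 2; quaver = 1; crotchet = 2; crotchet = 2.
Total: 8 + 1 + 1 + 2 + 1 + 2 + 2 = 17.
17 ÷ 12 = 1 complete bar with 5 eighth notes remaining.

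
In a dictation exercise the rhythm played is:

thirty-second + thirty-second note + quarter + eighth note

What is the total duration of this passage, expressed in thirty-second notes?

Each duration in thirty-second notes: thirty-second = 1; thirty-second note = 1; quarter = 8; eighth note = 4.
Total: 1 + 1 + 8 + 4 = 14 thirty-second notes.

14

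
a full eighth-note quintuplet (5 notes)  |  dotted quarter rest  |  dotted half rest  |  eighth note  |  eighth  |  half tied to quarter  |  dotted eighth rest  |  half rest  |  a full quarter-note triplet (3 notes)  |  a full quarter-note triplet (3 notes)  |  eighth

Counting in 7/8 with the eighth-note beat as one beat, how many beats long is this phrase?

One eighth-note beat = 2 sixteenth notes.
Working in sixteenth notes: a full eighth-note quintuplet (5 notes) (five quintuplet eighths span one half) = 8; dotted quarter rest = 6; dotted half rest = 12; eighth note = 2; eighth = 2; half tied to quarter (half + quarter) = 12; dotted eighth rest = 3; half rest = 8; a full quarter-note triplet (3 notes) (three triplet quarters span one half) = 8; a full quarter-note triplet (3 notes) (three triplet quarters span one half) = 8; eighth = 2.
Sum: 8 + 6 + 12 + 2 + 2 + 12 + 3 + 8 + 8 + 8 + 2 = 71.
71 ÷ 2 = 35.5 beats.

35.5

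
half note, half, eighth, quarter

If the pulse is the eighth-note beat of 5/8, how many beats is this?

One eighth-note beat = 2 sixteenth notes.
Working in sixteenth notes: half note = 8; half = 8; eighth = 2; quarter = 4.
Sum: 8 + 8 + 2 + 4 = 22.
22 ÷ 2 = 11 beats.

11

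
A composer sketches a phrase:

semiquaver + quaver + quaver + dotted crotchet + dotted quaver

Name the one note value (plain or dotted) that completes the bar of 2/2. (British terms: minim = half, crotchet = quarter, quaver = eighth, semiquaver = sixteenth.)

The bar of 2/2 = 16 sixteenth notes.
Convert each value to sixteenth notes: semiquaver = 1; quaver = 2; quaver = 2; dotted crotchet = 6; dotted quaver = 3.
Sum: 1 + 2 + 2 + 6 + 3 = 14.
Remaining: 16 − 14 = 2 sixteenth notes, which is a eighth note.

eighth note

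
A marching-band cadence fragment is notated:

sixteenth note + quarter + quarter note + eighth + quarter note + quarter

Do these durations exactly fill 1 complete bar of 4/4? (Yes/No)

No

One bar of 4/4 = 16 sixteenth notes.
In sixteenth notes: sixteenth note = 1; quarter = 4; quarter note = 4; eighth = 2; quarter note = 4; quarter = 4.
Sum: 1 + 4 + 4 + 2 + 4 + 4 = 19.
19 exceeds 16, so the answer is No.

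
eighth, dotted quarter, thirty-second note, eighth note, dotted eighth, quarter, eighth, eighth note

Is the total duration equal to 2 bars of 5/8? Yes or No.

One bar of 5/8 = 20 thirty-second notes, so 2 bars = 40.
In thirty-second notes: eighth = 4; dotted quarter = 12; thirty-second note = 1; eighth note = 4; dotted eighth = 6; quarter = 8; eighth = 4; eighth note = 4.
Sum: 4 + 12 + 1 + 4 + 6 + 8 + 4 + 4 = 43.
43 exceeds 40, so the answer is No.

No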